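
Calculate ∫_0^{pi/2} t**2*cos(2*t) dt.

-pi/4

Integrate by parts twice (u = t^2, dv = cos(2*t) dt).
An antiderivative is F(t) = t**2*sin(2*t)/2 + t*cos(2*t)/2 - sin(2*t)/4.
Then F(pi/2) - F(0) = (-pi/4) - (0) = -pi/4.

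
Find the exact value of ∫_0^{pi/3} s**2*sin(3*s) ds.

-4/27 + pi**2/27

Integrate by parts twice (u = s^2, dv = sin(3*s) ds).
An antiderivative is F(s) = -s**2*cos(3*s)/3 + 2*s*sin(3*s)/9 + 2*cos(3*s)/27.
Then F(pi/3) - F(0) = (-2/27 + pi**2/27) - (2/27) = -4/27 + pi**2/27.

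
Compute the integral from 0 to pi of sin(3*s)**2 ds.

pi/2

Use the identity sin^2(3*s) = (1 - cos(6*s))/2.
An antiderivative is F(s) = s/2 - sin(6*s)/12.
Then F(pi) - F(0) = (pi/2) - (0) = pi/2.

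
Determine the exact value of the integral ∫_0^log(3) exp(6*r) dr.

364/3

Let u = exp(r), so du = exp(r) dr. When r = 0, u = 1; when r = log(3), u = 3.
The integral becomes ∫ u**5 du from 1 to 3, with antiderivative u**6/6.
Back in r: F(r) = exp(6*r)/6.
Then F(log(3)) - F(0) = (243/2) - (1/6) = 364/3.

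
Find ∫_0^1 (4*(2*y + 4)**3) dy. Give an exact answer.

Let u = 2*y + 4, so du = 2 dy. When y = 0, u = 4; when y = 1, u = 6.
The integral becomes 2·∫ u**3 du from 4 to 6, with antiderivative u**4/2.
Back in y: F(y) = (2*y + 4)**4/2.
Then F(1) - F(0) = (648) - (128) = 520.

520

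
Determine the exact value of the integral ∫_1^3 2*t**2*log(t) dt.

-52/9 + 18*log(3)

Integrate by parts once (u = ln t, dv = 2*t**2 dt).
An antiderivative is F(t) = 2*t**3*(3*log(t) - 1)/9.
Then F(3) - F(1) = (-6 + 18*log(3)) - (-2/9) = -52/9 + 18*log(3).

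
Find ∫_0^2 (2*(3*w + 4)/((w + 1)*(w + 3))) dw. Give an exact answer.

Factor the denominator: w**2 + 4*w + 3 = (w + 3)(w + 1).
Partial fractions: 2*(3*w + 4)/((w + 1)*(w + 3)) = 5/(w + 3) + 1/(w + 1).
An antiderivative is F(w) = log(w + 1) + 5*log(w + 3).
Then F(2) - F(0) = (log(3) + 5*log(5)) - (5*log(3)) = -4*log(3) + 5*log(5).

-4*log(3) + 5*log(5)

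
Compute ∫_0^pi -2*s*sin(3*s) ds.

Integrate by parts once (u = s, dv = -2*sin(3*s) ds).
An antiderivative is F(s) = 2*s*cos(3*s)/3 - 2*sin(3*s)/9.
Then F(pi) - F(0) = (-2*pi/3) - (0) = -2*pi/3.

-2*pi/3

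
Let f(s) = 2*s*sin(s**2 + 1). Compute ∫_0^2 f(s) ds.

-cos(5) + cos(1)

Let u = s**2 + 1, so du = 2*s ds. When s = 0, u = 1; when s = 2, u = 5.
The integral becomes ∫ sin(u) du from 1 to 5, with antiderivative -cos(u).
Back in s: F(s) = -cos(s**2 + 1).
Then F(2) - F(0) = (-cos(5)) - (-cos(1)) = -cos(5) + cos(1).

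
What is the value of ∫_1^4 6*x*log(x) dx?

Integrate by parts once (u = ln x, dv = 6*x dx).
An antiderivative is F(x) = 3*x**2*(2*log(x) - 1)/2.
Then F(4) - F(1) = (-24 + 96*log(2)) - (-3/2) = -45/2 + 96*log(2).

-45/2 + 96*log(2)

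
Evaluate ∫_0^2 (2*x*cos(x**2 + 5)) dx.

sin(9) - sin(5)

Let u = x**2 + 5, so du = 2*x dx. When x = 0, u = 5; when x = 2, u = 9.
The integral becomes ∫ cos(u) du from 5 to 9, with antiderivative sin(u).
Back in x: F(x) = sin(x**2 + 5).
Then F(2) - F(0) = (sin(9)) - (sin(5)) = sin(9) - sin(5).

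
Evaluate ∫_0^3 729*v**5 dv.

177147/2

Let u = 3*v, so du = 3 dv. When v = 0, u = 0; when v = 3, u = 9.
The integral becomes ∫ u**5 du from 0 to 9, with antiderivative u**6/6.
Back in v: F(v) = 243*v**6/2.
Then F(3) - F(0) = (177147/2) - (0) = 177147/2.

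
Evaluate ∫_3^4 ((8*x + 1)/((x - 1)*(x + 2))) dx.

Factor the denominator: x**2 + x - 2 = (x + 2)(x - 1).
Partial fractions: (8*x + 1)/((x - 1)*(x + 2)) = 5/(x + 2) + 3/(x - 1).
An antiderivative is F(x) = 3*log(x - 1) + 5*log(x + 2).
Then F(4) - F(3) = (5*log(2) + 8*log(3)) - (3*log(2) + 5*log(5)) = -5*log(5) + 2*log(2) + 8*log(3).

-5*log(5) + 2*log(2) + 8*log(3)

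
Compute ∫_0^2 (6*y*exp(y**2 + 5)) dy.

Let u = y**2 + 5, so du = 2*y dy. When y = 0, u = 5; when y = 2, u = 9.
The integral becomes 3·∫ exp(u) du from 5 to 9, with antiderivative 3*exp(u).
Back in y: F(y) = 3*exp(y**2 + 5).
Then F(2) - F(0) = (3*exp(9)) - (3*exp(5)) = -3*(1 - exp(4))*exp(5).

-3*(1 - exp(4))*exp(5)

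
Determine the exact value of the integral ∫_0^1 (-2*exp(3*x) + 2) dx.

An antiderivative is F(x) = -2*exp(3*x)/3 + 2*x.
Then F(1) - F(0) = (2 - 2*exp(3)/3) - (-2/3) = 8/3 - 2*exp(3)/3.

8/3 - 2*exp(3)/3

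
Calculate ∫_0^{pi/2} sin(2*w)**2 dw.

Use the identity sin^2(2*w) = (1 - cos(4*w))/2.
An antiderivative is F(w) = w/2 - sin(4*w)/8.
Then F(pi/2) - F(0) = (pi/4) - (0) = pi/4.

pi/4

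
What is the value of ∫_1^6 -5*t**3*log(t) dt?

-1620*log(3) - 1620*log(2) + 6475/16

Integrate by parts once (u = ln t, dv = -5*t**3 dt).
An antiderivative is F(t) = -5*t**4*(4*log(t) - 1)/16.
Then F(6) - F(1) = (-1620*log(3) - 1620*log(2) + 405) - (5/16) = -1620*log(3) - 1620*log(2) + 6475/16.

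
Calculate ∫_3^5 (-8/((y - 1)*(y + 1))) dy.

-8*log(2) + 4*log(3)

Factor the denominator: y**2 - 1 = (y + 1)(y - 1).
Partial fractions: -8/((y - 1)*(y + 1)) = 4/(y + 1) - 4/(y - 1).
An antiderivative is F(y) = -4*log(y - 1) + 4*log(y + 1).
Then F(5) - F(3) = (log(81/16)) - (log(16)) = -8*log(2) + 4*log(3).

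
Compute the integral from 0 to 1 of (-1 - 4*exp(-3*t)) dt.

-7/3 + 4*exp(-3)/3

An antiderivative is F(t) = -t + 4*exp(-3*t)/3.
Then F(1) - F(0) = (-1 + 4*exp(-3)/3) - (4/3) = -7/3 + 4*exp(-3)/3.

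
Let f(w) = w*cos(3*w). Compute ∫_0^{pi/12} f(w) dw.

Integrate by parts once (u = w, dv = cos(3*w) dw).
An antiderivative is F(w) = w*sin(3*w)/3 + cos(3*w)/9.
Then F(pi/12) - F(0) = (sqrt(2)*(pi + 4)/72) - (1/9) = -1/9 + sqrt(2)*pi/72 + sqrt(2)/18.

-1/9 + sqrt(2)*pi/72 + sqrt(2)/18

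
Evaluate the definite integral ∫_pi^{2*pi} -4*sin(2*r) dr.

0

An antiderivative is F(r) = 2*cos(2*r).
Then F(2*pi) - F(pi) = (2) - (2) = 0.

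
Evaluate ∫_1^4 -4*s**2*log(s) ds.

Integrate by parts once (u = ln s, dv = -4*s**2 ds).
An antiderivative is F(s) = -4*s**3*(3*log(s) - 1)/9.
Then F(4) - F(1) = (256/9 - 512*log(2)/3) - (4/9) = 28 - 512*log(2)/3.

28 - 512*log(2)/3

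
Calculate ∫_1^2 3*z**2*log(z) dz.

-7/3 + 8*log(2)

Integrate by parts once (u = ln z, dv = 3*z**2 dz).
An antiderivative is F(z) = z**3*(3*log(z) - 1)/3.
Then F(2) - F(1) = (-8/3 + 8*log(2)) - (-1/3) = -7/3 + 8*log(2).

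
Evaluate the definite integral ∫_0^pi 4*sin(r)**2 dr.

Use the identity sin^2(r) = (1 - cos(2*r))/2.
An antiderivative is F(r) = 2*r - sin(2*r).
Then F(pi) - F(0) = (2*pi) - (0) = 2*pi.

2*pi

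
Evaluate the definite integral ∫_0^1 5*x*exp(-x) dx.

Integrate by parts once (u = x, dv = 5*exp(-x) dx).
An antiderivative is F(x) = (-5*x - 5)*exp(-x).
Then F(1) - F(0) = (-10*exp(-1)) - (-5) = 5 - 10*exp(-1).

5 - 10*exp(-1)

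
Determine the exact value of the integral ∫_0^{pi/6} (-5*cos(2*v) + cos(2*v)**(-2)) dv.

-3*sqrt(3)/4

An antiderivative is F(v) = -5*sin(2*v)/2 + tan(2*v)/2.
Then F(pi/6) - F(0) = (-3*sqrt(3)/4) - (0) = -3*sqrt(3)/4.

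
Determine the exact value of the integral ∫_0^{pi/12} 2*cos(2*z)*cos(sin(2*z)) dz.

sin(1/2)

Let u = sin(2*z), so du = 2*cos(2*z) dz. When z = 0, u = 0; when z = pi/12, u = 1/2.
The integral becomes ∫ cos(u) du from 0 to 1/2, with antiderivative sin(u).
Back in z: F(z) = sin(sin(2*z)).
Then F(pi/12) - F(0) = (sin(1/2)) - (0) = sin(1/2).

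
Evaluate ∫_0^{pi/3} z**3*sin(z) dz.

Integrate by parts 3 times (u = z^3, dv = sin(z) dz).
An antiderivative is F(z) = -z**3*cos(z) + 3*z**2*sin(z) + 6*z*cos(z) - 6*sin(z).
Then F(pi/3) - F(0) = (-3*sqrt(3) - pi**3/54 + sqrt(3)*pi**2/6 + pi) - (0) = -3*sqrt(3) - pi**3/54 + sqrt(3)*pi**2/6 + pi.

-3*sqrt(3) - pi**3/54 + sqrt(3)*pi**2/6 + pi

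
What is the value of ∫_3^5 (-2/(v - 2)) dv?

-log(9)

An antiderivative is F(v) = -2*log(v - 2).
Then F(5) - F(3) = (-log(9)) - (0) = -log(9).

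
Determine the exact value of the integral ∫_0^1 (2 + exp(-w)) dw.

An antiderivative is F(w) = 2*w - exp(-w).
Then F(1) - F(0) = (2 - exp(-1)) - (-1) = 3 - exp(-1).

3 - exp(-1)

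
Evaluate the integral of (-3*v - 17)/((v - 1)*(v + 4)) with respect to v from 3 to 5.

Factor the denominator: v**2 + 3*v - 4 = (v + 4)(v - 1).
Partial fractions: (-3*v - 17)/((v - 1)*(v + 4)) = 1/(v + 4) - 4/(v - 1).
An antiderivative is F(v) = -4*log(v - 1) + log(v + 4).
Then F(5) - F(3) = (-8*log(2) + 2*log(3)) - (log(7/16)) = -4*log(2) - log(7) + 2*log(3).

-4*log(2) - log(7) + 2*log(3)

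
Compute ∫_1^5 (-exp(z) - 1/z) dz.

-exp(5) - log(5) + exp(1)

An antiderivative is F(z) = -exp(z) - log(z).
Then F(5) - F(1) = (-exp(5) - log(5)) - (-exp(1)) = -exp(5) - log(5) + exp(1).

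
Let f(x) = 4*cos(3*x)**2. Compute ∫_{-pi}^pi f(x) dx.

4*pi

Use the identity cos^2(3*x) = (1 + cos(6*x))/2.
An antiderivative is F(x) = 2*x + sin(6*x)/3.
Then F(pi) - F(-pi) = (2*pi) - (-2*pi) = 4*pi.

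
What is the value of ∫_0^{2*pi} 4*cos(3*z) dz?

An antiderivative is F(z) = 4*sin(3*z)/3.
Then F(2*pi) - F(0) = (0) - (0) = 0.

0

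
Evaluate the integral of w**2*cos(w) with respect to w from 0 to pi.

Integrate by parts twice (u = w^2, dv = cos(w) dw).
An antiderivative is F(w) = w**2*sin(w) + 2*w*cos(w) - 2*sin(w).
Then F(pi) - F(0) = (-2*pi) - (0) = -2*pi.

-2*pi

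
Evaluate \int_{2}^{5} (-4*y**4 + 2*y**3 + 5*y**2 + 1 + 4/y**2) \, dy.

By the power rule, an antiderivative is F(y) = -4*y**5/5 + y**4/2 + 5*y**3/3 + y - 4/y.
Then F(5) - F(2) = (-59249/30) - (-64/15) = -19707/10.

-19707/10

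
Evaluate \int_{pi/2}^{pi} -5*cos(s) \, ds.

5

An antiderivative is F(s) = -5*sin(s).
Then F(pi) - F(pi/2) = (0) - (-5) = 5.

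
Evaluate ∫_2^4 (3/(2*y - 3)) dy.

3*log(5)/2

An antiderivative is F(y) = 3*log(2*y - 3)/2.
Then F(4) - F(2) = (3*log(5)/2) - (0) = 3*log(5)/2.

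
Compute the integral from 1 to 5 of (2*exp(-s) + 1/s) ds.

An antiderivative is F(s) = log(s) - 2*exp(-s).
Then F(5) - F(1) = (-2*exp(-5) + log(5)) - (-2*exp(-1)) = -2*exp(-5) + 2*exp(-1) + log(5).

-2*exp(-5) + 2*exp(-1) + log(5)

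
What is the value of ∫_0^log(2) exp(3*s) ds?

7/3

Let u = exp(s), so du = exp(s) ds. When s = 0, u = 1; when s = log(2), u = 2.
The integral becomes ∫ u**2 du from 1 to 2, with antiderivative u**3/3.
Back in s: F(s) = exp(3*s)/3.
Then F(log(2)) - F(0) = (8/3) - (1/3) = 7/3.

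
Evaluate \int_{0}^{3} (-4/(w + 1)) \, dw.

-8*log(2)

An antiderivative is F(w) = -4*log(w + 1).
Then F(3) - F(0) = (-8*log(2)) - (0) = -8*log(2).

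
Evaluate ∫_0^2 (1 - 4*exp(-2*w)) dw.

2*exp(-4)

An antiderivative is F(w) = w + 2*exp(-2*w).
Then F(2) - F(0) = (2*exp(-4) + 2) - (2) = 2*exp(-4).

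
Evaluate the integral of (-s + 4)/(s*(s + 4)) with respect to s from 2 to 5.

Factor the denominator: s**2 + 4*s = (s + 4)s.
Partial fractions: (-s + 4)/(s*(s + 4)) = -2/(s + 4) + 1/s.
An antiderivative is F(s) = log(s) - 2*log(s + 4).
Then F(5) - F(2) = (log(5/81)) - (-log(18)) = log(10/9).

log(10/9)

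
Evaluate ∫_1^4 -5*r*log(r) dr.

75/4 - 80*log(2)

Integrate by parts once (u = ln r, dv = -5*r dr).
An antiderivative is F(r) = -5*r**2*(2*log(r) - 1)/4.
Then F(4) - F(1) = (20 - 80*log(2)) - (5/4) = 75/4 - 80*log(2).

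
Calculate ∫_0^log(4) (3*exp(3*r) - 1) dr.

63 - log(4)

An antiderivative is F(r) = exp(3*r) - r.
Then F(log(4)) - F(0) = (64 - log(4)) - (1) = 63 - log(4).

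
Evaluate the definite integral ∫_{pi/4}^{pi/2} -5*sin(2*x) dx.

-5/2

An antiderivative is F(x) = 5*cos(2*x)/2.
Then F(pi/2) - F(pi/4) = (-5/2) - (0) = -5/2.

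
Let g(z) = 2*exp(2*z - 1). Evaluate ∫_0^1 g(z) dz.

2*sinh(1)

Let u = 2*z - 1, so du = 2 dz. When z = 0, u = -1; when z = 1, u = 1.
The integral becomes ∫ exp(u) du from -1 to 1, with antiderivative exp(u).
Back in z: F(z) = exp(2*z - 1).
Then F(1) - F(0) = (exp(1)) - (exp(-1)) = 2*sinh(1).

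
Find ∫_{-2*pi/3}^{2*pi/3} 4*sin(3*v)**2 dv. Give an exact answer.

8*pi/3

Use the identity sin^2(3*v) = (1 - cos(6*v))/2.
An antiderivative is F(v) = 2*v - sin(6*v)/3.
Then F(2*pi/3) - F(-2*pi/3) = (4*pi/3) - (-4*pi/3) = 8*pi/3.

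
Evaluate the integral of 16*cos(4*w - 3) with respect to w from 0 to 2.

4*sin(5) + 4*sin(3)

Let u = 4*w - 3, so du = 4 dw. When w = 0, u = -3; when w = 2, u = 5.
The integral becomes 4·∫ cos(u) du from -3 to 5, with antiderivative 4*sin(u).
Back in w: F(w) = 4*sin(4*w - 3).
Then F(2) - F(0) = (4*sin(5)) - (-4*sin(3)) = 4*sin(5) + 4*sin(3).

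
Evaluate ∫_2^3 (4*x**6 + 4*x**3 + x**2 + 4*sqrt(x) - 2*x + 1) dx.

-16*sqrt(2)/3 + 8*sqrt(3) + 26122/21

By the power rule, an antiderivative is F(x) = 4*x**7/7 + x**4 + 8*x**(3/2)/3 + x**3/3 - x**2 + x.
Then F(3) - F(2) = (8*sqrt(3) + 9336/7) - (16*sqrt(2)/3 + 1886/21) = -16*sqrt(2)/3 + 8*sqrt(3) + 26122/21.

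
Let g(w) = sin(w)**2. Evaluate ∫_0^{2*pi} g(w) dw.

pi

Use the identity sin^2(w) = (1 - cos(2*w))/2.
An antiderivative is F(w) = w/2 - sin(2*w)/4.
Then F(2*pi) - F(0) = (pi) - (0) = pi.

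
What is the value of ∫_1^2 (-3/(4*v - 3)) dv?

An antiderivative is F(v) = -3*log(4*v - 3)/4.
Then F(2) - F(1) = (-3*log(5)/4) - (0) = -3*log(5)/4.

-3*log(5)/4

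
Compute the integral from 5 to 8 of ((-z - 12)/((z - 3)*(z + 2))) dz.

Factor the denominator: z**2 - z - 6 = (z + 2)(z - 3).
Partial fractions: (-z - 12)/((z - 3)*(z + 2)) = 2/(z + 2) - 3/(z - 3).
An antiderivative is F(z) = -3*log(z - 3) + 2*log(z + 2).
Then F(8) - F(5) = (log(4/5)) - (log(49/8)) = -2*log(7) - log(5) + 5*log(2).

-2*log(7) - log(5) + 5*log(2)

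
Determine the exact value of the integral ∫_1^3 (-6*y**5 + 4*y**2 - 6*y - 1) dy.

-2158/3

By the power rule, an antiderivative is F(y) = -y**6 + 4*y**3/3 - 3*y**2 - y.
Then F(3) - F(1) = (-723) - (-11/3) = -2158/3.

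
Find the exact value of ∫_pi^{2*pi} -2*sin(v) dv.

An antiderivative is F(v) = 2*cos(v).
Then F(2*pi) - F(pi) = (2) - (-2) = 4.

4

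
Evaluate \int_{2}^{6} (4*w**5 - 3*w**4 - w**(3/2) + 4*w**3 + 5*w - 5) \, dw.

By the power rule, an antiderivative is F(w) = 2*w**6/3 - 2*w**(5/2)/5 - 3*w**5/5 + w**4 + 5*w**2/2 - 5*w.
Then F(6) - F(2) = (138972/5 - 72*sqrt(6)/5) - (592/15 - 8*sqrt(2)/5) = -72*sqrt(6)/5 + 8*sqrt(2)/5 + 416324/15.

-72*sqrt(6)/5 + 8*sqrt(2)/5 + 416324/15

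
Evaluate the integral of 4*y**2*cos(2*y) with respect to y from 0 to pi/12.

Integrate by parts twice (u = y^2, dv = 4*cos(2*y) dy).
An antiderivative is F(y) = 2*y**2*sin(2*y) + 2*y*cos(2*y) - sin(2*y).
Then F(pi/12) - F(0) = (-1/2 + pi**2/144 + sqrt(3)*pi/12) - (0) = -1/2 + pi**2/144 + sqrt(3)*pi/12.

-1/2 + pi**2/144 + sqrt(3)*pi/12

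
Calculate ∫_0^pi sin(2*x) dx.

0

An antiderivative is F(x) = -cos(2*x)/2.
Then F(pi) - F(0) = (-1/2) - (-1/2) = 0.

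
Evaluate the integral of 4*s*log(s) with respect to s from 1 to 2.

Integrate by parts once (u = ln s, dv = 4*s ds).
An antiderivative is F(s) = s**2*(2*log(s) - 1).
Then F(2) - F(1) = (-4 + 8*log(2)) - (-1) = -3 + 8*log(2).

-3 + 8*log(2)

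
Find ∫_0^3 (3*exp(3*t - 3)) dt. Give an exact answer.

-(1 - exp(9))*exp(-3)

Let u = 3*t - 3, so du = 3 dt. When t = 0, u = -3; when t = 3, u = 6.
The integral becomes ∫ exp(u) du from -3 to 6, with antiderivative exp(u).
Back in t: F(t) = exp(3*t - 3).
Then F(3) - F(0) = (exp(6)) - (exp(-3)) = -(1 - exp(9))*exp(-3).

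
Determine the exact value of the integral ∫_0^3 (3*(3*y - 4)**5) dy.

Let u = 3*y - 4, so du = 3 dy. When y = 0, u = -4; when y = 3, u = 5.
The integral becomes ∫ u**5 du from -4 to 5, with antiderivative u**6/6.
Back in y: F(y) = (3*y - 4)**6/6.
Then F(3) - F(0) = (15625/6) - (2048/3) = 3843/2.

3843/2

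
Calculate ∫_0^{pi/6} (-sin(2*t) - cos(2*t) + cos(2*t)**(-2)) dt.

-1/4 + sqrt(3)/4

An antiderivative is F(t) = -sin(2*t)/2 + cos(2*t)/2 + tan(2*t)/2.
Then F(pi/6) - F(0) = (1/4 + sqrt(3)/4) - (1/2) = -1/4 + sqrt(3)/4.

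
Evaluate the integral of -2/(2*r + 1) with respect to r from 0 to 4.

-log(9)

An antiderivative is F(r) = -log(2*r + 1).
Then F(4) - F(0) = (-log(9)) - (0) = -log(9).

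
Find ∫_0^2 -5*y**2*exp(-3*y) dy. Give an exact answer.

Integrate by parts twice (u = y^2, dv = -5*exp(-3*y) dy).
An antiderivative is F(y) = (45*y**2 + 30*y + 10)*exp(-3*y)/27.
Then F(2) - F(0) = (250*exp(-6)/27) - (10/27) = -10/27 + 250*exp(-6)/27.

-10/27 + 250*exp(-6)/27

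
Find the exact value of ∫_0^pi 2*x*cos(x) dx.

Integrate by parts once (u = x, dv = 2*cos(x) dx).
An antiderivative is F(x) = 2*x*sin(x) + 2*cos(x).
Then F(pi) - F(0) = (-2) - (2) = -4.

-4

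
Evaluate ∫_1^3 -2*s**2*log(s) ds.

52/9 - 18*log(3)

Integrate by parts once (u = ln s, dv = -2*s**2 ds).
An antiderivative is F(s) = -2*s**3*(3*log(s) - 1)/9.
Then F(3) - F(1) = (6 - 18*log(3)) - (2/9) = 52/9 - 18*log(3).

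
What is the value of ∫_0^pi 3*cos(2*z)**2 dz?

Use the identity cos^2(2*z) = (1 + cos(4*z))/2.
An antiderivative is F(z) = 3*z/2 + 3*sin(4*z)/8.
Then F(pi) - F(0) = (3*pi/2) - (0) = 3*pi/2.

3*pi/2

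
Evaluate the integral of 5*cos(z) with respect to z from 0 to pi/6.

5/2

An antiderivative is F(z) = 5*sin(z).
Then F(pi/6) - F(0) = (5/2) - (0) = 5/2.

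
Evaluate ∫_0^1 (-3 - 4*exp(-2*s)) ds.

-5 + 2*exp(-2)

An antiderivative is F(s) = -3*s + 2*exp(-2*s).
Then F(1) - F(0) = (-3 + 2*exp(-2)) - (2) = -5 + 2*exp(-2).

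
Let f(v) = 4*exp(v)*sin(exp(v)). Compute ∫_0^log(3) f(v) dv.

Let u = exp(v), so du = exp(v) dv. When v = 0, u = 1; when v = log(3), u = 3.
The integral becomes 4·∫ sin(u) du from 1 to 3, with antiderivative -4*cos(u).
Back in v: F(v) = -4*cos(exp(v)).
Then F(log(3)) - F(0) = (-4*cos(3)) - (-4*cos(1)) = 4*cos(1) - 4*cos(3).

4*cos(1) - 4*cos(3)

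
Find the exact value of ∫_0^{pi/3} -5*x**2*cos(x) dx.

-5*pi/3 - 5*sqrt(3)*pi**2/18 + 5*sqrt(3)

Integrate by parts twice (u = x^2, dv = -5*cos(x) dx).
An antiderivative is F(x) = -5*x**2*sin(x) - 10*x*cos(x) + 10*sin(x).
Then F(pi/3) - F(0) = (-5*pi/3 - 5*sqrt(3)*pi**2/18 + 5*sqrt(3)) - (0) = -5*pi/3 - 5*sqrt(3)*pi**2/18 + 5*sqrt(3).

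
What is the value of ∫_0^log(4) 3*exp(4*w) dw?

Let u = exp(w), so du = exp(w) dw. When w = 0, u = 1; when w = log(4), u = 4.
The integral becomes 3·∫ u**3 du from 1 to 4, with antiderivative 3*u**4/4.
Back in w: F(w) = 3*exp(4*w)/4.
Then F(log(4)) - F(0) = (192) - (3/4) = 765/4.

765/4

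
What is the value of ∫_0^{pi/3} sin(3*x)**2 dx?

pi/6

Use the identity sin^2(3*x) = (1 - cos(6*x))/2.
An antiderivative is F(x) = x/2 - sin(6*x)/12.
Then F(pi/3) - F(0) = (pi/6) - (0) = pi/6.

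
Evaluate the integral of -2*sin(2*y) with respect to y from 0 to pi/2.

-2

An antiderivative is F(y) = cos(2*y).
Then F(pi/2) - F(0) = (-1) - (1) = -2.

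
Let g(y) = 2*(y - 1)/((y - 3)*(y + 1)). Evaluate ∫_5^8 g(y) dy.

log(15/4)

Factor the denominator: y**2 - 2*y - 3 = (y + 1)(y - 3).
Partial fractions: 2*(y - 1)/((y - 3)*(y + 1)) = 1/(y + 1) + 1/(y - 3).
An antiderivative is F(y) = log(y - 3) + log(y + 1).
Then F(8) - F(5) = (log(45)) - (log(12)) = log(15/4).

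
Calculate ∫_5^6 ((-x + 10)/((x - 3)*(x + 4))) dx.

-2*log(5) - 3*log(2) + 5*log(3)

Factor the denominator: x**2 + x - 12 = (x + 4)(x - 3).
Partial fractions: (-x + 10)/((x - 3)*(x + 4)) = -2/(x + 4) + 1/(x - 3).
An antiderivative is F(x) = log(x - 3) - 2*log(x + 4).
Then F(6) - F(5) = (log(3/100)) - (log(2/81)) = -2*log(5) - 3*log(2) + 5*log(3).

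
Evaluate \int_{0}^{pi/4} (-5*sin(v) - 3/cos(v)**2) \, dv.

-8 + 5*sqrt(2)/2

An antiderivative is F(v) = 5*cos(v) - 3*tan(v).
Then F(pi/4) - F(0) = (-3 + 5*sqrt(2)/2) - (5) = -8 + 5*sqrt(2)/2.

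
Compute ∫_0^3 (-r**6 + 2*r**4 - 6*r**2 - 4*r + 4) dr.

By the power rule, an antiderivative is F(r) = -r**7/7 + 2*r**5/5 - 2*r**3 - 2*r**2 + 4*r.
Then F(3) - F(0) = (-9633/35) - (0) = -9633/35.

-9633/35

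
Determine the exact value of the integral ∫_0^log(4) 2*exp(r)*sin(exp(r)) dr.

2*cos(1) - 2*cos(4)

Let u = exp(r), so du = exp(r) dr. When r = 0, u = 1; when r = log(4), u = 4.
The integral becomes 2·∫ sin(u) du from 1 to 4, with antiderivative -2*cos(u).
Back in r: F(r) = -2*cos(exp(r)).
Then F(log(4)) - F(0) = (-2*cos(4)) - (-2*cos(1)) = 2*cos(1) - 2*cos(4).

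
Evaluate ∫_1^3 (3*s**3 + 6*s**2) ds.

112

By the power rule, an antiderivative is F(s) = 3*s**4/4 + 2*s**3.
Then F(3) - F(1) = (459/4) - (11/4) = 112.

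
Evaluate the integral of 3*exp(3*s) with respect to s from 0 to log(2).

7

Let u = exp(s), so du = exp(s) ds. When s = 0, u = 1; when s = log(2), u = 2.
The integral becomes 3·∫ u**2 du from 1 to 2, with antiderivative u**3.
Back in s: F(s) = exp(3*s).
Then F(log(2)) - F(0) = (8) - (1) = 7.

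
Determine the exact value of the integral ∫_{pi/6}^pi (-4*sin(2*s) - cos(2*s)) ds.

An antiderivative is F(s) = -sin(2*s)/2 + 2*cos(2*s).
Then F(pi) - F(pi/6) = (2) - (1 - sqrt(3)/4) = sqrt(3)/4 + 1.

sqrt(3)/4 + 1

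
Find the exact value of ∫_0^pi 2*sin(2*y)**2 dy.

pi

Use the identity sin^2(2*y) = (1 - cos(4*y))/2.
An antiderivative is F(y) = y - sin(4*y)/4.
Then F(pi) - F(0) = (pi) - (0) = pi.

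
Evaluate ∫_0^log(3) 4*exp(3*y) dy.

104/3

Let u = exp(y), so du = exp(y) dy. When y = 0, u = 1; when y = log(3), u = 3.
The integral becomes 4·∫ u**2 du from 1 to 3, with antiderivative 4*u**3/3.
Back in y: F(y) = 4*exp(3*y)/3.
Then F(log(3)) - F(0) = (36) - (4/3) = 104/3.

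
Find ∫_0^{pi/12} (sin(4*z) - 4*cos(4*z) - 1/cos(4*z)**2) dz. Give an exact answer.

1/8 - 3*sqrt(3)/4

An antiderivative is F(z) = -sin(4*z) - cos(4*z)/4 - tan(4*z)/4.
Then F(pi/12) - F(0) = (-3*sqrt(3)/4 - 1/8) - (-1/4) = 1/8 - 3*sqrt(3)/4.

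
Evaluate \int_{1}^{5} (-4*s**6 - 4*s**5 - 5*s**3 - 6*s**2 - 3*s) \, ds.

By the power rule, an antiderivative is F(s) = -4*s**7/7 - 2*s**6/3 - 5*s**4/4 - 2*s**3 - 3*s**2/2.
Then F(5) - F(1) = (-4714775/84) - (-503/84) = -392856/7.

-392856/7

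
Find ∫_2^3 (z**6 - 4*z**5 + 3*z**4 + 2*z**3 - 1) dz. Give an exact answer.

1871/210

By the power rule, an antiderivative is F(z) = z**7/7 - 2*z**6/3 + 3*z**5/5 + z**4/2 - z.
Then F(3) - F(2) = (681/70) - (86/105) = 1871/210.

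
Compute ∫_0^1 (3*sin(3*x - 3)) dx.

-1 + cos(3)

Let u = 3*x - 3, so du = 3 dx. When x = 0, u = -3; when x = 1, u = 0.
The integral becomes ∫ sin(u) du from -3 to 0, with antiderivative -cos(u).
Back in x: F(x) = -cos(3*x - 3).
Then F(1) - F(0) = (-1) - (-cos(3)) = -1 + cos(3).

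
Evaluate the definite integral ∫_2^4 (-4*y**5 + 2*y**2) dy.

By the power rule, an antiderivative is F(y) = -2*y**6/3 + 2*y**3/3.
Then F(4) - F(2) = (-2688) - (-112/3) = -7952/3.

-7952/3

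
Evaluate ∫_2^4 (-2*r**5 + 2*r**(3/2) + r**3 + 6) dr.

By the power rule, an antiderivative is F(r) = -r**6/3 + 4*r**(5/2)/5 + r**4/4 + 6*r.
Then F(4) - F(2) = (-18776/15) - (-16/3 + 16*sqrt(2)/5) = -6232/5 - 16*sqrt(2)/5.

-6232/5 - 16*sqrt(2)/5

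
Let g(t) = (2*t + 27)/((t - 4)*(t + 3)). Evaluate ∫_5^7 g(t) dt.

-3*log(5) + 6*log(2) + 5*log(3)

Factor the denominator: t**2 - t - 12 = (t + 3)(t - 4).
Partial fractions: (2*t + 27)/((t - 4)*(t + 3)) = -3/(t + 3) + 5/(t - 4).
An antiderivative is F(t) = 5*log(t - 4) - 3*log(t + 3).
Then F(7) - F(5) = (-3*log(5) - 3*log(2) + 5*log(3)) - (-9*log(2)) = -3*log(5) + 6*log(2) + 5*log(3).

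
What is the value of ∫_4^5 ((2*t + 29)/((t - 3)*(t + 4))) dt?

Factor the denominator: t**2 + t - 12 = (t + 4)(t - 3).
Partial fractions: (2*t + 29)/((t - 3)*(t + 4)) = -3/(t + 4) + 5/(t - 3).
An antiderivative is F(t) = 5*log(t - 3) - 3*log(t + 4).
Then F(5) - F(4) = (-6*log(3) + 5*log(2)) - (-9*log(2)) = -6*log(3) + 14*log(2).

-6*log(3) + 14*log(2)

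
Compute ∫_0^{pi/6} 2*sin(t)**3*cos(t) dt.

Let u = sin(t), so du = cos(t) dt. When t = 0, u = 0; when t = pi/6, u = 1/2.
The integral becomes 2·∫ u**3 du from 0 to 1/2, with antiderivative u**4/2.
Back in t: F(t) = sin(t)**4/2.
Then F(pi/6) - F(0) = (1/32) - (0) = 1/32.

1/32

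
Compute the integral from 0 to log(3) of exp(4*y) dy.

20

Let u = exp(y), so du = exp(y) dy. When y = 0, u = 1; when y = log(3), u = 3.
The integral becomes ∫ u**3 du from 1 to 3, with antiderivative u**4/4.
Back in y: F(y) = exp(4*y)/4.
Then F(log(3)) - F(0) = (81/4) - (1/4) = 20.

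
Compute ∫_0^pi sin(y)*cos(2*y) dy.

-2/3

Use the identity sin(y)cos(2*y) = [sin(3*y) + sin(-y)]/2.
An antiderivative is F(y) = cos(y)/2 - cos(3*y)/6.
Then F(pi) - F(0) = (-1/3) - (1/3) = -2/3.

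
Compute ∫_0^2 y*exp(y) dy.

1 + exp(2)

Integrate by parts once (u = y, dv = exp(y) dy).
An antiderivative is F(y) = (y - 1)*exp(y).
Then F(2) - F(0) = (exp(2)) - (-1) = 1 + exp(2).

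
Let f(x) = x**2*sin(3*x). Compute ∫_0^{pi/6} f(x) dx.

Integrate by parts twice (u = x^2, dv = sin(3*x) dx).
An antiderivative is F(x) = -x**2*cos(3*x)/3 + 2*x*sin(3*x)/9 + 2*cos(3*x)/27.
Then F(pi/6) - F(0) = (pi/27) - (2/27) = -2/27 + pi/27.

-2/27 + pi/27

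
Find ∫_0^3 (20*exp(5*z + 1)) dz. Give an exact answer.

-4*exp(1)*(1 - exp(15))

Let u = 5*z + 1, so du = 5 dz. When z = 0, u = 1; when z = 3, u = 16.
The integral becomes 4·∫ exp(u) du from 1 to 16, with antiderivative 4*exp(u).
Back in z: F(z) = 4*exp(5*z + 1).
Then F(3) - F(0) = (4*exp(16)) - (4*exp(1)) = -4*exp(1)*(1 - exp(15)).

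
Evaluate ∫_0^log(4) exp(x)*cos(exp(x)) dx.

Let u = exp(x), so du = exp(x) dx. When x = 0, u = 1; when x = log(4), u = 4.
The integral becomes ∫ cos(u) du from 1 to 4, with antiderivative sin(u).
Back in x: F(x) = sin(exp(x)).
Then F(log(4)) - F(0) = (sin(4)) - (sin(1)) = -sin(1) + sin(4).

-sin(1) + sin(4)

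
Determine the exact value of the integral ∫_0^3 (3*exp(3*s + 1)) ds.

Let u = 3*s + 1, so du = 3 ds. When s = 0, u = 1; when s = 3, u = 10.
The integral becomes ∫ exp(u) du from 1 to 10, with antiderivative exp(u).
Back in s: F(s) = exp(3*s + 1).
Then F(3) - F(0) = (exp(10)) - (exp(1)) = -exp(1) + exp(10).

-exp(1) + exp(10)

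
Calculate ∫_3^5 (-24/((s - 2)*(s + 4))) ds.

Factor the denominator: s**2 + 2*s - 8 = (s + 4)(s - 2).
Partial fractions: -24/((s - 2)*(s + 4)) = 4/(s + 4) - 4/(s - 2).
An antiderivative is F(s) = -4*log(s - 2) + 4*log(s + 4).
Then F(5) - F(3) = (log(81)) - (4*log(7)) = -4*log(7) + 4*log(3).

-4*log(7) + 4*log(3)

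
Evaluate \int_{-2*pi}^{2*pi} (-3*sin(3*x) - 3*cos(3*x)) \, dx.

An antiderivative is F(x) = -sin(3*x) + cos(3*x).
Then F(2*pi) - F(-2*pi) = (1) - (1) = 0.

0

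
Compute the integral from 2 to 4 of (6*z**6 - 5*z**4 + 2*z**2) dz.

By the power rule, an antiderivative is F(z) = 6*z**7/7 - z**5 + 2*z**3/3.
Then F(4) - F(2) = (274304/21) - (1744/21) = 272560/21.

272560/21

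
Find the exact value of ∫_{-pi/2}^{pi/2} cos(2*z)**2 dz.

pi/2

Use the identity cos^2(2*z) = (1 + cos(4*z))/2.
An antiderivative is F(z) = z/2 + sin(4*z)/8.
Then F(pi/2) - F(-pi/2) = (pi/4) - (-pi/4) = pi/2.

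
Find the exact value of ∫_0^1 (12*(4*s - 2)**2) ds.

16

Let u = 4*s - 2, so du = 4 ds. When s = 0, u = -2; when s = 1, u = 2.
The integral becomes 3·∫ u**2 du from -2 to 2, with antiderivative u**3.
Back in s: F(s) = (4*s - 2)**3.
Then F(1) - F(0) = (8) - (-8) = 16.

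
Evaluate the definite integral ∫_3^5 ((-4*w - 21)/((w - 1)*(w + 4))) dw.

-5*log(2) - log(7) + 2*log(3)

Factor the denominator: w**2 + 3*w - 4 = (w + 4)(w - 1).
Partial fractions: (-4*w - 21)/((w - 1)*(w + 4)) = 1/(w + 4) - 5/(w - 1).
An antiderivative is F(w) = -5*log(w - 1) + log(w + 4).
Then F(5) - F(3) = (-10*log(2) + 2*log(3)) - (log(7/32)) = -5*log(2) - log(7) + 2*log(3).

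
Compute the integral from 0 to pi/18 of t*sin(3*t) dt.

Integrate by parts once (u = t, dv = sin(3*t) dt).
An antiderivative is F(t) = -t*cos(3*t)/3 + sin(3*t)/9.
Then F(pi/18) - F(0) = (-sqrt(3)*pi/108 + 1/18) - (0) = -sqrt(3)*pi/108 + 1/18.

-sqrt(3)*pi/108 + 1/18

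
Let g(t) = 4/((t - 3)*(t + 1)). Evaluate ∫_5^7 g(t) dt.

log(3/2)

Factor the denominator: t**2 - 2*t - 3 = (t + 1)(t - 3).
Partial fractions: 4/((t - 3)*(t + 1)) = -1/(t + 1) + 1/(t - 3).
An antiderivative is F(t) = log(t - 3) - log(t + 1).
Then F(7) - F(5) = (-log(2)) - (-log(3)) = log(3/2).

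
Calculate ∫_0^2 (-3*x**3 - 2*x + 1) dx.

By the power rule, an antiderivative is F(x) = -3*x**4/4 - x**2 + x.
Then F(2) - F(0) = (-14) - (0) = -14.

-14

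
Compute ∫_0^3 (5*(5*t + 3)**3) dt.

Let u = 5*t + 3, so du = 5 dt. When t = 0, u = 3; when t = 3, u = 18.
The integral becomes ∫ u**3 du from 3 to 18, with antiderivative u**4/4.
Back in t: F(t) = (5*t + 3)**4/4.
Then F(3) - F(0) = (26244) - (81/4) = 104895/4.

104895/4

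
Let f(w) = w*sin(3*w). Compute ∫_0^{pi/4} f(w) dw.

sqrt(2)*(4 + 3*pi)/72

Integrate by parts once (u = w, dv = sin(3*w) dw).
An antiderivative is F(w) = -w*cos(3*w)/3 + sin(3*w)/9.
Then F(pi/4) - F(0) = (sqrt(2)*(4 + 3*pi)/72) - (0) = sqrt(2)*(4 + 3*pi)/72.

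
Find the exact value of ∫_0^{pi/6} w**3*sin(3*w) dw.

Integrate by parts 3 times (u = w^3, dv = sin(3*w) dw).
An antiderivative is F(w) = -w**3*cos(3*w)/3 + w**2*sin(3*w)/3 + 2*w*cos(3*w)/9 - 2*sin(3*w)/27.
Then F(pi/6) - F(0) = (-2/27 + pi**2/108) - (0) = -2/27 + pi**2/108.

-2/27 + pi**2/108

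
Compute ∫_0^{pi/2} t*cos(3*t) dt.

Integrate by parts once (u = t, dv = cos(3*t) dt).
An antiderivative is F(t) = t*sin(3*t)/3 + cos(3*t)/9.
Then F(pi/2) - F(0) = (-pi/6) - (1/9) = -pi/6 - 1/9.

-pi/6 - 1/9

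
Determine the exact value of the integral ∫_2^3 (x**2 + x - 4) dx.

29/6

By the power rule, an antiderivative is F(x) = x**3/3 + x**2/2 - 4*x.
Then F(3) - F(2) = (3/2) - (-10/3) = 29/6.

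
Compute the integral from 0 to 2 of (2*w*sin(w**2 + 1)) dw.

-cos(5) + cos(1)

Let u = w**2 + 1, so du = 2*w dw. When w = 0, u = 1; when w = 2, u = 5.
The integral becomes ∫ sin(u) du from 1 to 5, with antiderivative -cos(u).
Back in w: F(w) = -cos(w**2 + 1).
Then F(2) - F(0) = (-cos(5)) - (-cos(1)) = -cos(5) + cos(1).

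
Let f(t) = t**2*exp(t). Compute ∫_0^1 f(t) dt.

-2 + E

Integrate by parts twice (u = t^2, dv = exp(t) dt).
An antiderivative is F(t) = (t**2 - 2*t + 2)*exp(t).
Then F(1) - F(0) = (E) - (2) = -2 + E.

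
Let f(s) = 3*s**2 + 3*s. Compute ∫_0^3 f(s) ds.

81/2

By the power rule, an antiderivative is F(s) = s**3 + 3*s**2/2.
Then F(3) - F(0) = (81/2) - (0) = 81/2.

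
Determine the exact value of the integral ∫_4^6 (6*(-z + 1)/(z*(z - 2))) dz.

-log(27)

Factor the denominator: z**2 - 2*z = z(z - 2).
Partial fractions: 6*(-z + 1)/(z*(z - 2)) = -3/z - 3/(z - 2).
An antiderivative is F(z) = -3*log(z) - 3*log(z - 2).
Then F(6) - F(4) = (-9*log(2) - 3*log(3)) - (-9*log(2)) = -log(27).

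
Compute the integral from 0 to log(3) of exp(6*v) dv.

364/3

Let u = exp(v), so du = exp(v) dv. When v = 0, u = 1; when v = log(3), u = 3.
The integral becomes ∫ u**5 du from 1 to 3, with antiderivative u**6/6.
Back in v: F(v) = exp(6*v)/6.
Then F(log(3)) - F(0) = (243/2) - (1/6) = 364/3.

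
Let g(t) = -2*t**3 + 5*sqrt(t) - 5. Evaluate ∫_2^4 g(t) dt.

By the power rule, an antiderivative is F(t) = -t**4/2 + 10*t**(3/2)/3 - 5*t.
Then F(4) - F(2) = (-364/3) - (-18 + 20*sqrt(2)/3) = -310/3 - 20*sqrt(2)/3.

-310/3 - 20*sqrt(2)/3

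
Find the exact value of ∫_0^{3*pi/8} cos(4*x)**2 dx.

Use the identity cos^2(4*x) = (1 + cos(8*x))/2.
An antiderivative is F(x) = x/2 + sin(8*x)/16.
Then F(3*pi/8) - F(0) = (3*pi/16) - (0) = 3*pi/16.

3*pi/16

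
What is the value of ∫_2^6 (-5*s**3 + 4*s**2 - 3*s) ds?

-4112/3

By the power rule, an antiderivative is F(s) = -5*s**4/4 + 4*s**3/3 - 3*s**2/2.
Then F(6) - F(2) = (-1386) - (-46/3) = -4112/3.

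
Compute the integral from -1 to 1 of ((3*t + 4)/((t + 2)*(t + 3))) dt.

log(32/9)

Factor the denominator: t**2 + 5*t + 6 = (t + 3)(t + 2).
Partial fractions: (3*t + 4)/((t + 2)*(t + 3)) = 5/(t + 3) - 2/(t + 2).
An antiderivative is F(t) = -2*log(t + 2) + 5*log(t + 3).
Then F(1) - F(-1) = (-2*log(3) + 10*log(2)) - (log(32)) = log(32/9).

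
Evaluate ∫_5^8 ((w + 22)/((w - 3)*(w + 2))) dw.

-9*log(2) + log(5) + 4*log(7)

Factor the denominator: w**2 - w - 6 = (w + 2)(w - 3).
Partial fractions: (w + 22)/((w - 3)*(w + 2)) = -4/(w + 2) + 5/(w - 3).
An antiderivative is F(w) = 5*log(w - 3) - 4*log(w + 2).
Then F(8) - F(5) = (log(5/16)) - (-4*log(7) + 5*log(2)) = -9*log(2) + log(5) + 4*log(7).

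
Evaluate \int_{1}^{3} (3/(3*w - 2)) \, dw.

An antiderivative is F(w) = log(3*w - 2).
Then F(3) - F(1) = (log(7)) - (0) = log(7).

log(7)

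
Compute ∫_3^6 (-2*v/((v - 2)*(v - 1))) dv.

-10*log(2) + 2*log(5)

Factor the denominator: v**2 - 3*v + 2 = (v - 1)(v - 2).
Partial fractions: -2*v/((v - 2)*(v - 1)) = 2/(v - 1) - 4/(v - 2).
An antiderivative is F(v) = -4*log(v - 2) + 2*log(v - 1).
Then F(6) - F(3) = (-8*log(2) + 2*log(5)) - (log(4)) = -10*log(2) + 2*log(5).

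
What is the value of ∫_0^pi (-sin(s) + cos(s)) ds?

-2

An antiderivative is F(s) = sin(s) + cos(s).
Then F(pi) - F(0) = (-1) - (1) = -2.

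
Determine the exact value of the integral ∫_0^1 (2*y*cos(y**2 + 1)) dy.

Let u = y**2 + 1, so du = 2*y dy. When y = 0, u = 1; when y = 1, u = 2.
The integral becomes ∫ cos(u) du from 1 to 2, with antiderivative sin(u).
Back in y: F(y) = sin(y**2 + 1).
Then F(1) - F(0) = (sin(2)) - (sin(1)) = -sin(1) + sin(2).

-sin(1) + sin(2)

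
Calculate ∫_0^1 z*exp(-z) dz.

Integrate by parts once (u = z, dv = exp(-z) dz).
An antiderivative is F(z) = (-z - 1)*exp(-z).
Then F(1) - F(0) = (-2*exp(-1)) - (-1) = 1 - 2*exp(-1).

1 - 2*exp(-1)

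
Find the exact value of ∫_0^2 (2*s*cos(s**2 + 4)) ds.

-sin(4) + sin(8)

Let u = s**2 + 4, so du = 2*s ds. When s = 0, u = 4; when s = 2, u = 8.
The integral becomes ∫ cos(u) du from 4 to 8, with antiderivative sin(u).
Back in s: F(s) = sin(s**2 + 4).
Then F(2) - F(0) = (sin(8)) - (sin(4)) = -sin(4) + sin(8).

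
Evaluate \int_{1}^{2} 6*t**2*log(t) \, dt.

Integrate by parts once (u = ln t, dv = 6*t**2 dt).
An antiderivative is F(t) = 2*t**3*(3*log(t) - 1)/3.
Then F(2) - F(1) = (-16/3 + 16*log(2)) - (-2/3) = -14/3 + 16*log(2).

-14/3 + 16*log(2)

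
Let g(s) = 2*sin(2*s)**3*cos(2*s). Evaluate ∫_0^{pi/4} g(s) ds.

1/4

Let u = sin(2*s), so du = 2*cos(2*s) ds. When s = 0, u = 0; when s = pi/4, u = 1.
The integral becomes ∫ u**3 du from 0 to 1, with antiderivative u**4/4.
Back in s: F(s) = sin(2*s)**4/4.
Then F(pi/4) - F(0) = (1/4) - (0) = 1/4.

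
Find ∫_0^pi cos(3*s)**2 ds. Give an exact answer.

pi/2

Use the identity cos^2(3*s) = (1 + cos(6*s))/2.
An antiderivative is F(s) = s/2 + sin(6*s)/12.
Then F(pi) - F(0) = (pi/2) - (0) = pi/2.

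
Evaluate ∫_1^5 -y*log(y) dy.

6 - 25*log(5)/2

Integrate by parts once (u = ln y, dv = -y dy).
An antiderivative is F(y) = -y**2*(2*log(y) - 1)/4.
Then F(5) - F(1) = (25/4 - 25*log(5)/2) - (1/4) = 6 - 25*log(5)/2.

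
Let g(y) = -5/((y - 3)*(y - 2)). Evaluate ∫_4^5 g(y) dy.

Factor the denominator: y**2 - 5*y + 6 = (y - 2)(y - 3).
Partial fractions: -5/((y - 3)*(y - 2)) = 5/(y - 2) - 5/(y - 3).
An antiderivative is F(y) = -5*log(y - 3) + 5*log(y - 2).
Then F(5) - F(4) = (-5*log(2) + 5*log(3)) - (log(32)) = -10*log(2) + 5*log(3).

-10*log(2) + 5*log(3)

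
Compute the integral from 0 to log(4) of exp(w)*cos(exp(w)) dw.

Let u = exp(w), so du = exp(w) dw. When w = 0, u = 1; when w = log(4), u = 4.
The integral becomes ∫ cos(u) du from 1 to 4, with antiderivative sin(u).
Back in w: F(w) = sin(exp(w)).
Then F(log(4)) - F(0) = (sin(4)) - (sin(1)) = -sin(1) + sin(4).

-sin(1) + sin(4)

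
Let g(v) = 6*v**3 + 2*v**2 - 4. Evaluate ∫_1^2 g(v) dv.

139/6

By the power rule, an antiderivative is F(v) = 3*v**4/2 + 2*v**3/3 - 4*v.
Then F(2) - F(1) = (64/3) - (-11/6) = 139/6.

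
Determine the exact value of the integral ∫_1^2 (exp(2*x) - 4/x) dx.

-exp(2)/2 - log(16) + exp(4)/2

An antiderivative is F(x) = exp(2*x)/2 - 4*log(x).
Then F(2) - F(1) = (-log(16) + exp(4)/2) - (exp(2)/2) = -exp(2)/2 - log(16) + exp(4)/2.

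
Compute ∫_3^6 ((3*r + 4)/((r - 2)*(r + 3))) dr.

Factor the denominator: r**2 + r - 6 = (r + 3)(r - 2).
Partial fractions: (3*r + 4)/((r - 2)*(r + 3)) = 1/(r + 3) + 2/(r - 2).
An antiderivative is F(r) = 2*log(r - 2) + log(r + 3).
Then F(6) - F(3) = (2*log(3) + 4*log(2)) - (log(6)) = log(24).

log(24)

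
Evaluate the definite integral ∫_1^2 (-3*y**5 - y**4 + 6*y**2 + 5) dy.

By the power rule, an antiderivative is F(y) = -y**6/2 - y**5/5 + 2*y**3 + 5*y.
Then F(2) - F(1) = (-62/5) - (63/10) = -187/10.

-187/10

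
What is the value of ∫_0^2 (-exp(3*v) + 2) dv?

13/3 - exp(6)/3

An antiderivative is F(v) = -exp(3*v)/3 + 2*v.
Then F(2) - F(0) = (4 - exp(6)/3) - (-1/3) = 13/3 - exp(6)/3.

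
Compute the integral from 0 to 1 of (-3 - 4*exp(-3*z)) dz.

-13/3 + 4*exp(-3)/3

An antiderivative is F(z) = -3*z + 4*exp(-3*z)/3.
Then F(1) - F(0) = (-3 + 4*exp(-3)/3) - (4/3) = -13/3 + 4*exp(-3)/3.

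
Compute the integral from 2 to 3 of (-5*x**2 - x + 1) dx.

-199/6

By the power rule, an antiderivative is F(x) = -5*x**3/3 - x**2/2 + x.
Then F(3) - F(2) = (-93/2) - (-40/3) = -199/6.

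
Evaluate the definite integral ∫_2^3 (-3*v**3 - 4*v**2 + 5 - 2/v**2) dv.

-833/12

By the power rule, an antiderivative is F(v) = -3*v**4/4 - 4*v**3/3 + 5*v + 2/v.
Then F(3) - F(2) = (-973/12) - (-35/3) = -833/12.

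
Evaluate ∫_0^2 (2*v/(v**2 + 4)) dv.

log(2)

Let u = v**2 + 4, so du = 2*v dv. When v = 0, u = 4; when v = 2, u = 8.
The integral becomes ∫ 1/u du from 4 to 8, with antiderivative log(u).
Back in v: F(v) = log(v**2 + 4).
Then F(2) - F(0) = (log(8)) - (log(4)) = log(2).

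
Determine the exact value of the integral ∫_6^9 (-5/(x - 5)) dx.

-10*log(2)

An antiderivative is F(x) = -5*log(x - 5).
Then F(9) - F(6) = (-10*log(2)) - (0) = -10*log(2).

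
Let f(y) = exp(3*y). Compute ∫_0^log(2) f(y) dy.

7/3

Let u = exp(y), so du = exp(y) dy. When y = 0, u = 1; when y = log(2), u = 2.
The integral becomes ∫ u**2 du from 1 to 2, with antiderivative u**3/3.
Back in y: F(y) = exp(3*y)/3.
Then F(log(2)) - F(0) = (8/3) - (1/3) = 7/3.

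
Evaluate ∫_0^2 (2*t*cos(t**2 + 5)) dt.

Let u = t**2 + 5, so du = 2*t dt. When t = 0, u = 5; when t = 2, u = 9.
The integral becomes ∫ cos(u) du from 5 to 9, with antiderivative sin(u).
Back in t: F(t) = sin(t**2 + 5).
Then F(2) - F(0) = (sin(9)) - (sin(5)) = sin(9) - sin(5).

sin(9) - sin(5)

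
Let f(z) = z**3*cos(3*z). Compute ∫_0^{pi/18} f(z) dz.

Integrate by parts 3 times (u = z^3, dv = cos(3*z) dz).
An antiderivative is F(z) = z**3*sin(3*z)/3 + z**2*cos(3*z)/3 - 2*z*sin(3*z)/9 - 2*cos(3*z)/27.
Then F(pi/18) - F(0) = (-sqrt(3)/27 - pi/162 + pi**3/34992 + sqrt(3)*pi**2/1944) - (-2/27) = -sqrt(3)/27 - pi/162 + pi**3/34992 + sqrt(3)*pi**2/1944 + 2/27.

-sqrt(3)/27 - pi/162 + pi**3/34992 + sqrt(3)*pi**2/1944 + 2/27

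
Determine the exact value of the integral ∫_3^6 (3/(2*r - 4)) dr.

log(8)

An antiderivative is F(r) = 3*log(2*r - 4)/2.
Then F(6) - F(3) = (9*log(2)/2) - (3*log(2)/2) = log(8).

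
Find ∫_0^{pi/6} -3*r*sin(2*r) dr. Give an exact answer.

Integrate by parts once (u = r, dv = -3*sin(2*r) dr).
An antiderivative is F(r) = 3*r*cos(2*r)/2 - 3*sin(2*r)/4.
Then F(pi/6) - F(0) = (-3*sqrt(3)/8 + pi/8) - (0) = -3*sqrt(3)/8 + pi/8.

-3*sqrt(3)/8 + pi/8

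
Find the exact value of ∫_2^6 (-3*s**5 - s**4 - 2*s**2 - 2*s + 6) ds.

-374872/15

By the power rule, an antiderivative is F(s) = -s**6/2 - s**5/5 - 2*s**3/3 - s**2 + 6*s.
Then F(6) - F(2) = (-125136/5) - (-536/15) = -374872/15.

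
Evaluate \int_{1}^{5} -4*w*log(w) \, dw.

Integrate by parts once (u = ln w, dv = -4*w dw).
An antiderivative is F(w) = -w**2*(2*log(w) - 1).
Then F(5) - F(1) = (25 - 50*log(5)) - (1) = 24 - 50*log(5).

24 - 50*log(5)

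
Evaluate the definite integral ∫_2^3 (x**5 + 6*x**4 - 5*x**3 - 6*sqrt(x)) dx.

-12*sqrt(3) + 8*sqrt(2) + 16967/60

By the power rule, an antiderivative is F(x) = x**6/6 + 6*x**5/5 - 5*x**4/4 - 4*x**(3/2).
Then F(3) - F(2) = (6237/20 - 12*sqrt(3)) - (436/15 - 8*sqrt(2)) = -12*sqrt(3) + 8*sqrt(2) + 16967/60.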